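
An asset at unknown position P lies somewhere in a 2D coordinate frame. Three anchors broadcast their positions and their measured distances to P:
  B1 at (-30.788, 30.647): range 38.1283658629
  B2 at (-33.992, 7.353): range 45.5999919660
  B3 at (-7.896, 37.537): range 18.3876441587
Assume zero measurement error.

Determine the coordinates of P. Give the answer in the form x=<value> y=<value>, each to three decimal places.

eq1: (x + 30.788)² + (y − 30.647)² = 38.1283658629²
eq2: (x + 33.992)² + (y − 7.353)² = 45.5999919660²
eq3: (x + 7.896)² + (y − 37.537)² = 18.3876441587²
eq2−eq3, eq2−eq1 (x²,y² cancel):
  52.192·x + 60.368·y = 2003.104322
  6.408·x + 46.588·y = 1303.203864
det = 52.192·46.588 − 60.368·6.408 = 2044.682752
x = (2003.104322·46.588 − 60.368·1303.203864) / 2044.682752 = 7.164345
y = (52.192·1303.203864 − 2003.104322·6.408) / 2044.682752 = 26.987523

x=7.164 y=26.988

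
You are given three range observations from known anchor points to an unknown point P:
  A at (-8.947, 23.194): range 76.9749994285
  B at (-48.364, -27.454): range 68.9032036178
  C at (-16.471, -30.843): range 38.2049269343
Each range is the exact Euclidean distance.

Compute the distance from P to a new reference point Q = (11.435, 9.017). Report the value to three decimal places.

eq1: (x + 8.947)² + (y − 23.194)² = 76.9749994285²
eq2: (x + 48.364)² + (y + 27.454)² = 68.9032036178²
eq3: (x + 16.471)² + (y + 30.843)² = 38.2049269343²
eq3−eq1, eq3−eq2 (x²,y² cancel):
  15.048·x + 108.074·y = -5070.108140
  -63.786·x + 6.778·y = -1417.820905
det = 15.048·6.778 − 108.074·-63.786 = 6995.603508
x = (-5070.108140·6.778 − 108.074·-1417.820905) / 6995.603508 = 16.991298
y = (15.048·-1417.820905 − -5070.108140·-63.786) / 6995.603508 = -49.279135
|P − Q| = √((16.991298 − 11.435)² + (-49.279135 − 9.017)²) = 58.560326

58.560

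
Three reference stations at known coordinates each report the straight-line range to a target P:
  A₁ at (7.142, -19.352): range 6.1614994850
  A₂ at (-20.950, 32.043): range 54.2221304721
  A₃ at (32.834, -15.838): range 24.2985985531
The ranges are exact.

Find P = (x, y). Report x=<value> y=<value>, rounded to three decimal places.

x=8.660 y=-13.380

eq1: (x − 7.142)² + (y + 19.352)² = 6.1614994850²
eq2: (x + 20.950)² + (y − 32.043)² = 54.2221304721²
eq3: (x − 32.834)² + (y + 15.838)² = 24.2985985531²
eq1−eq2, eq1−eq3 (x²,y² cancel):
  -56.184·x + 102.790·y = -1861.927076
  51.384·x + 7.028·y = 350.947916
det = -56.184·7.028 − 102.790·51.384 = -5676.622512
x = (-1861.927076·7.028 − 102.790·350.947916) / -5676.622512 = 8.660002
y = (-56.184·350.947916 − -1861.927076·51.384) / -5676.622512 = -13.380422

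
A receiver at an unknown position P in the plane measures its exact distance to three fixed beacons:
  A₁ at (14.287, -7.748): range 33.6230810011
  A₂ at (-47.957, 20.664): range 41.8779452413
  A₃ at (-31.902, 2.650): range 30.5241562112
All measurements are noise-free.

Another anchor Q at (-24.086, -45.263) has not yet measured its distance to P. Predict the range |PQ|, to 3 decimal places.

66.709

eq1: (x − 14.287)² + (y + 7.748)² = 33.6230810011²
eq2: (x + 47.957)² + (y − 20.664)² = 41.8779452413²
eq3: (x + 31.902)² + (y − 2.650)² = 30.5241562112²
eq3−eq1, eq3−eq2 (x²,y² cancel):
  92.378·x − 20.796·y = -959.397695
  -32.110·x + 36.028·y = 880.076456
det = 92.378·36.028 − -20.796·-32.110 = 2660.435024
x = (-959.397695·36.028 − -20.796·880.076456) / 2660.435024 = -6.112951
y = (92.378·880.076456 − -959.397695·-32.110) / 2660.435024 = 18.979393
|P − Q| = √((-6.112951 − -24.086)² + (18.979393 − -45.263)²) = 66.709187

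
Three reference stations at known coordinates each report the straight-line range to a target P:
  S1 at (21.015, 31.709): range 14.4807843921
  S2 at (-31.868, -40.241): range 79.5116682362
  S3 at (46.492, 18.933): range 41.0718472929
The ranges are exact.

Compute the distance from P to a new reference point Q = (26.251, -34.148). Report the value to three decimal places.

66.348

eq1: (x − 21.015)² + (y − 31.709)² = 14.4807843921²
eq2: (x + 31.868)² + (y + 40.241)² = 79.5116682362²
eq3: (x − 46.492)² + (y − 18.933)² = 41.0718472929²
eq1−eq2, eq1−eq3 (x²,y² cancel):
  -105.766·x − 143.900·y = -4924.595670
  50.954·x − 25.552·y = -404.329876
det = -105.766·-25.552 − -143.900·50.954 = 10034.813432
x = (-4924.595670·-25.552 − -143.900·-404.329876) / 10034.813432 = 6.741550
y = (-105.766·-404.329876 − -4924.595670·50.954) / 10034.813432 = 29.267331
|P − Q| = √((6.741550 − 26.251)² + (29.267331 − -34.148)²) = 66.348495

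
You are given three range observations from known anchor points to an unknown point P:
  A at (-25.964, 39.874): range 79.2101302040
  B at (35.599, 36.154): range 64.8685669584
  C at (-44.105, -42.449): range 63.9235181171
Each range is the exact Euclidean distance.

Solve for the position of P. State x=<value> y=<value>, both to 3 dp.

x=17.719 y=-26.202

eq1: (x + 25.964)² + (y − 39.874)² = 79.2101302040²
eq2: (x − 35.599)² + (y − 36.154)² = 64.8685669584²
eq3: (x + 44.105)² + (y + 42.449)² = 63.9235181171²
eq1−eq3, eq1−eq2 (x²,y² cancel):
  -36.282·x − 164.646·y = 3671.132012
  123.126·x − 7.440·y = 2376.649093
det = -36.282·-7.440 − -164.646·123.126 = 20542.141476
x = (3671.132012·-7.440 − -164.646·2376.649093) / 20542.141476 = 17.719309
y = (-36.282·2376.649093 − 3671.132012·123.126) / 20542.141476 = -26.201815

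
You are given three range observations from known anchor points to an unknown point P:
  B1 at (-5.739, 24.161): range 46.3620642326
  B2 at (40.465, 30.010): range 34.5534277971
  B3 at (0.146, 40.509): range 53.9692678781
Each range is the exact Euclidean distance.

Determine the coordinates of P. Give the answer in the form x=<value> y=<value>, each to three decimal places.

x=31.559 y=-3.376

eq1: (x + 5.739)² + (y − 24.161)² = 46.3620642326²
eq2: (x − 40.465)² + (y − 30.010)² = 34.5534277971²
eq3: (x − 0.146)² + (y − 40.509)² = 53.9692678781²
eq3−eq1, eq3−eq2 (x²,y² cancel):
  -11.770·x − 32.696·y = -261.069480
  80.638·x − 20.998·y = 2615.758431
det = -11.770·-20.998 − -32.696·80.638 = 2883.686508
x = (-261.069480·-20.998 − -32.696·2615.758431) / 2883.686508 = 31.559178
y = (-11.770·2615.758431 − -261.069480·80.638) / 2883.686508 = -3.376011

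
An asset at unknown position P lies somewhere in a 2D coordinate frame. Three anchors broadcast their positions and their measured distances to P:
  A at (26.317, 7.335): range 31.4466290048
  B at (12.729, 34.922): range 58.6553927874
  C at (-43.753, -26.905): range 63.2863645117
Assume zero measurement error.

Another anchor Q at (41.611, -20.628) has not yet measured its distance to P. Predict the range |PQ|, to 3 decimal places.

eq1: (x − 26.317)² + (y − 7.335)² = 31.4466290048²
eq2: (x − 12.729)² + (y − 34.922)² = 58.6553927874²
eq3: (x + 43.753)² + (y + 26.905)² = 63.2863645117²
eq2−eq1, eq2−eq3 (x²,y² cancel):
  27.176·x − 55.174·y = 1816.377816
  -112.964·x − 123.654·y = 691.921679
det = 27.176·-123.654 − -55.174·-112.964 = -9593.096840
x = (1816.377816·-123.654 − -55.174·691.921679) / -9593.096840 = 19.433380
y = (27.176·691.921679 − 1816.377816·-112.964) / -9593.096840 = -23.348974
|P − Q| = √((19.433380 − 41.611)² + (-23.348974 − -20.628)²) = 22.343915

22.344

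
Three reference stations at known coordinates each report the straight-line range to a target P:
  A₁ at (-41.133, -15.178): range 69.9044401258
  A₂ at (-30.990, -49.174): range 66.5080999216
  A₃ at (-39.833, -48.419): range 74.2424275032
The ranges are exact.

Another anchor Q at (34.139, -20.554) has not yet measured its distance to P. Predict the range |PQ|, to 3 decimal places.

5.581

eq1: (x + 41.133)² + (y + 15.178)² = 69.9044401258²
eq2: (x + 30.990)² + (y + 49.174)² = 66.5080999216²
eq3: (x + 39.833)² + (y + 48.419)² = 74.2424275032²
eq2−eq3, eq2−eq1 (x²,y² cancel):
  -17.686·x + 1.510·y = -536.005612
  -20.286·x + 67.992·y = -1919.470397
det = -17.686·67.992 − 1.510·-20.286 = -1171.874652
x = (-536.005612·67.992 − 1.510·-1919.470397) / -1171.874652 = 28.625667
y = (-17.686·-1919.470397 − -536.005612·-20.286) / -1171.874652 = -19.690112
|P − Q| = √((28.625667 − 34.139)² + (-19.690112 − -20.554)²) = 5.580604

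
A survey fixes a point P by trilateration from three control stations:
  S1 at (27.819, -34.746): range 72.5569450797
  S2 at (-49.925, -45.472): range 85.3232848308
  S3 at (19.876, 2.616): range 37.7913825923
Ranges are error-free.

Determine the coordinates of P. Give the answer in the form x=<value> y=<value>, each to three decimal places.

x=-7.569 y=28.596

eq1: (x − 27.819)² + (y + 34.746)² = 72.5569450797²
eq2: (x + 49.925)² + (y + 45.472)² = 85.3232848308²
eq3: (x − 19.876)² + (y − 2.616)² = 37.7913825923²
eq3−eq1, eq3−eq2 (x²,y² cancel):
  15.886·x − 74.724·y = -2257.039236
  -139.602·x − 96.176·y = -1693.564759
det = 15.886·-96.176 − -74.724·-139.602 = -11959.471784
x = (-2257.039236·-96.176 − -74.724·-1693.564759) / -11959.471784 = -7.569153
y = (15.886·-1693.564759 − -2257.039236·-139.602) / -11959.471784 = 28.595842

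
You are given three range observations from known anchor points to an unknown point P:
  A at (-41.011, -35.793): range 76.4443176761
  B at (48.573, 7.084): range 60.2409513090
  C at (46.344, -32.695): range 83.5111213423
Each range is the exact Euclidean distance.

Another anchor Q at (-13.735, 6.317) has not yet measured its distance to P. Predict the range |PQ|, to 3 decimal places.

eq1: (x + 41.011)² + (y + 35.793)² = 76.4443176761²
eq2: (x − 48.573)² + (y − 7.084)² = 60.2409513090²
eq3: (x − 46.344)² + (y + 32.695)² = 83.5111213423²
eq2−eq3, eq2−eq1 (x²,y² cancel):
  -4.458·x − 79.558·y = -2537.925197
  -179.168·x − 85.754·y = -1661.239905
det = -4.458·-85.754 − -79.558·-179.168 = -13871.956412
x = (-2537.925197·-85.754 − -79.558·-1661.239905) / -13871.956412 = -6.161518
y = (-4.458·-1661.239905 − -2537.925197·-179.168) / -13871.956412 = 32.245572
|P − Q| = √((-6.161518 − -13.735)² + (32.245572 − 6.317)²) = 27.012006

27.012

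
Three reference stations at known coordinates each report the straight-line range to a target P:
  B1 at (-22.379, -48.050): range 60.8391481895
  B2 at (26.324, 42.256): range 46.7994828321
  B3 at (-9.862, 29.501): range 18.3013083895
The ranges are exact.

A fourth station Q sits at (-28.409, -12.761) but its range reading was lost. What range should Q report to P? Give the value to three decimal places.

eq1: (x + 22.379)² + (y + 48.050)² = 60.8391481895²
eq2: (x − 26.324)² + (y − 42.256)² = 46.7994828321²
eq3: (x + 9.862)² + (y − 29.501)² = 18.3013083895²
eq1−eq2, eq1−eq3 (x²,y² cancel):
  97.406·x + 180.612·y = 1180.110730
  25.034·x + 155.102·y = 1524.409968
det = 97.406·155.102 − 180.612·25.034 = 10586.424604
x = (1180.110730·155.102 − 180.612·1524.409968) / 10586.424604 = -8.717693
y = (97.406·1524.409968 − 1180.110730·25.034) / 10586.424604 = 11.235501
|P − Q| = √((-8.717693 − -28.409)² + (11.235501 − -12.761)²) = 31.041579

31.042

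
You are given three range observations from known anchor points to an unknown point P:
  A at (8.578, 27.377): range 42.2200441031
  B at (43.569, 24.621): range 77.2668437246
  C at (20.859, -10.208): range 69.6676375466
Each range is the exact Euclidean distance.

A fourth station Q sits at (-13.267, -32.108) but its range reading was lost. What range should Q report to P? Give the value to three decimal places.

eq1: (x − 8.578)² + (y − 27.377)² = 42.2200441031²
eq2: (x − 43.569)² + (y − 24.621)² = 77.2668437246²
eq3: (x − 20.859)² + (y + 10.208)² = 69.6676375466²
eq2−eq1, eq2−eq3 (x²,y² cancel):
  -69.982·x + 5.512·y = 2506.263826
  -45.420·x − 69.658·y = -848.564839
det = -69.982·-69.658 − 5.512·-45.420 = 5125.161196
x = (2506.263826·-69.658 − 5.512·-848.564839) / 5125.161196 = -33.150964
y = (-69.982·-848.564839 − 2506.263826·-45.420) / 5125.161196 = 33.797721
|P − Q| = √((-33.150964 − -13.267)² + (33.797721 − -32.108)²) = 68.839931

68.840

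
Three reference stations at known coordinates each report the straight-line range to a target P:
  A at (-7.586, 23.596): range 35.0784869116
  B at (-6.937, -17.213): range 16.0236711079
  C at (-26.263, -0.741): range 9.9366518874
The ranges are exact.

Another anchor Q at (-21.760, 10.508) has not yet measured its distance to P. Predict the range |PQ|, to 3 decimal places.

eq1: (x + 7.586)² + (y − 23.596)² = 35.0784869116²
eq2: (x + 6.937)² + (y + 17.213)² = 16.0236711079²
eq3: (x + 26.263)² + (y + 0.741)² = 9.9366518874²
eq1−eq2, eq1−eq3 (x²,y² cancel):
  1.298·x − 81.618·y = 703.832934
  -37.354·x − 48.674·y = 1207.738831
det = 1.298·-48.674 − -81.618·-37.354 = -3111.937624
x = (703.832934·-48.674 − -81.618·1207.738831) / -3111.937624 = -20.667144
y = (1.298·1207.738831 − 703.832934·-37.354) / -3111.937624 = -8.952178
|P − Q| = √((-20.667144 − -21.760)² + (-8.952178 − 10.508)²) = 19.490841

19.491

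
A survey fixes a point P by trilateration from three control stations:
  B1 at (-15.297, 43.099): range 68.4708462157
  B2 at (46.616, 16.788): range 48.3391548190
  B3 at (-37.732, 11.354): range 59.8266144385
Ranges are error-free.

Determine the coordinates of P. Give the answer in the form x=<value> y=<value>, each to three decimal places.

eq1: (x + 15.297)² + (y − 43.099)² = 68.4708462157²
eq2: (x − 46.616)² + (y − 16.788)² = 48.3391548190²
eq3: (x + 37.732)² + (y − 11.354)² = 59.8266144385²
eq2−eq3, eq2−eq1 (x²,y² cancel):
  -168.696·x − 10.868·y = -2144.821167
  -123.826·x + 52.622·y = -2714.949283
det = -168.696·52.622 − -10.868·-123.826 = -10222.861880
x = (-2144.821167·52.622 − -10.868·-2714.949283) / -10222.861880 = 13.926712
y = (-168.696·-2714.949283 − -2144.821167·-123.826) / -10222.861880 = -18.822171

x=13.927 y=-18.822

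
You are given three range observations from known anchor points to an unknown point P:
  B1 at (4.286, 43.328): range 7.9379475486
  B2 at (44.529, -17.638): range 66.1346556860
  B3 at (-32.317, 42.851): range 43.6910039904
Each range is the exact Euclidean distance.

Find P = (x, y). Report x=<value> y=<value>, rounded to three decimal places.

eq1: (x − 4.286)² + (y − 43.328)² = 7.9379475486²
eq2: (x − 44.529)² + (y + 17.638)² = 66.1346556860²
eq3: (x + 32.317)² + (y − 42.851)² = 43.6910039904²
eq2−eq3, eq2−eq1 (x²,y² cancel):
  -153.692·x + 120.978·y = 3051.554658
  -80.486·x + 121.932·y = 3912.536166
det = -153.692·121.932 − 120.978·-80.486 = -9002.937636
x = (3051.554658·121.932 − 120.978·3912.536166) / -9002.937636 = 11.246178
y = (-153.692·3912.536166 − 3051.554658·-80.486) / -9002.937636 = 39.511334

x=11.246 y=39.511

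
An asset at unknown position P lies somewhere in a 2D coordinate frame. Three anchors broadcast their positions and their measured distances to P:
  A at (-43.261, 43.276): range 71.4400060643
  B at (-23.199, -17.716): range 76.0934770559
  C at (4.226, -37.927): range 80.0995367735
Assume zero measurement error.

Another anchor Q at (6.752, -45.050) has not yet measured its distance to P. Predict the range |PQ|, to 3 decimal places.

eq1: (x + 43.261)² + (y − 43.276)² = 71.4400060643²
eq2: (x + 23.199)² + (y + 17.716)² = 76.0934770559²
eq3: (x − 4.226)² + (y + 37.927)² = 80.0995367735²
eq1−eq2, eq1−eq3 (x²,y² cancel):
  40.124·x − 121.984·y = -3578.818824
  94.974·x − 162.406·y = -3600.271217
det = 40.124·-162.406 − -121.984·94.974 = 5068.930072
x = (-3578.818824·-162.406 − -121.984·-3600.271217) / 5068.930072 = 28.022909
y = (40.124·-3600.271217 − -3578.818824·94.974) / 5068.930072 = 38.555958
|P − Q| = √((28.022909 − 6.752)² + (38.555958 − -45.050)²) = 86.269391

86.269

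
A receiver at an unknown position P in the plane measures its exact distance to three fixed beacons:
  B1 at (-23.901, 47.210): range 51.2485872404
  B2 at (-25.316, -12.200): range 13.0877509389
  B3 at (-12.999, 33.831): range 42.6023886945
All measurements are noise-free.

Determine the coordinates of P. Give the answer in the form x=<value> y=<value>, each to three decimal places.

eq1: (x + 23.901)² + (y − 47.210)² = 51.2485872404²
eq2: (x + 25.316)² + (y + 12.200)² = 13.0877509389²
eq3: (x + 12.999)² + (y − 33.831)² = 42.6023886945²
eq3−eq1, eq3−eq2 (x²,y² cancel):
  -21.804·x + 26.758·y = 675.077167
  -24.634·x − 92.062·y = 1119.903592
det = -21.804·-92.062 − 26.758·-24.634 = 2666.476420
x = (675.077167·-92.062 − 26.758·1119.903592) / 2666.476420 = -34.545715
y = (-21.804·1119.903592 − 675.077167·-24.634) / 2666.476420 = -2.920906

x=-34.546 y=-2.921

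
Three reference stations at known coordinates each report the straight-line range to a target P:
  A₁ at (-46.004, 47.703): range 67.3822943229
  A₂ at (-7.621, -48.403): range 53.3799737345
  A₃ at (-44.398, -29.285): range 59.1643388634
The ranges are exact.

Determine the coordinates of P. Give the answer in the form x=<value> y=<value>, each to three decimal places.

x=4.853 y=3.499

eq1: (x + 46.004)² + (y − 47.703)² = 67.3822943229²
eq2: (x + 7.621)² + (y + 48.403)² = 53.3799737345²
eq3: (x + 44.398)² + (y + 29.285)² = 59.1643388634²
eq2−eq1, eq2−eq3 (x²,y² cancel):
  -76.766·x + 192.212·y = 300.062183
  -73.554·x + 38.236·y = -223.133818
det = -76.766·38.236 − 192.212·-73.554 = 11202.736672
x = (300.062183·38.236 − 192.212·-223.133818) / 11202.736672 = 4.852580
y = (-76.766·-223.133818 − 300.062183·-73.554) / 11202.736672 = 3.499133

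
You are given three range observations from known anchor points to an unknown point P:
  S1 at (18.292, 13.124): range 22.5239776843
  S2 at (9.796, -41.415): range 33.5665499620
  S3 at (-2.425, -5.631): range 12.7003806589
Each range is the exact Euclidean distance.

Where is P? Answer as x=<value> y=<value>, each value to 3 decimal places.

eq1: (x − 18.292)² + (y − 13.124)² = 22.5239776843²
eq2: (x − 9.796)² + (y + 41.415)² = 33.5665499620²
eq3: (x + 2.425)² + (y + 5.631)² = 12.7003806589²
eq2−eq3, eq2−eq1 (x²,y² cancel):
  -24.442·x + 71.568·y = -808.161448
  16.992·x + 109.078·y = -684.943495
det = -24.442·109.078 − 71.568·16.992 = -3882.167932
x = (-808.161448·109.078 − 71.568·-684.943495) / -3882.167932 = 10.080089
y = (-24.442·-684.943495 − -808.161448·16.992) / -3882.167932 = -7.849652

x=10.080 y=-7.850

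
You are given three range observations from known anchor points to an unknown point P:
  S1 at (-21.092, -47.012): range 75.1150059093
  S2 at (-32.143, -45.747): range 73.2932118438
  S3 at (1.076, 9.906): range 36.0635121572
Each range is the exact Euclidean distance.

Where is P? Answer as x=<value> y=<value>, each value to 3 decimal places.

eq1: (x + 21.092)² + (y + 47.012)² = 75.1150059093²
eq2: (x + 32.143)² + (y + 45.747)² = 73.2932118438²
eq3: (x − 1.076)² + (y − 9.906)² = 36.0635121572²
eq1−eq3, eq1−eq2 (x²,y² cancel):
  44.336·x + 113.836·y = 1785.973208
  -22.102·x + 2.530·y = 741.329060
det = 44.336·2.530 − 113.836·-22.102 = 2628.173352
x = (1785.973208·2.530 − 113.836·741.329060) / 2628.173352 = -30.390470
y = (44.336·741.329060 − 1785.973208·-22.102) / 2628.173352 = 27.525256

x=-30.390 y=27.525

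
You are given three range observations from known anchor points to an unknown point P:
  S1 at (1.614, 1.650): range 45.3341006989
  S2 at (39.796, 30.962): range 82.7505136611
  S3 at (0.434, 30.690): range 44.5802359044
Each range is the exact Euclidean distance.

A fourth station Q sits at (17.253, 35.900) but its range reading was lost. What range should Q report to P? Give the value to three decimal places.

62.175

eq1: (x − 1.614)² + (y − 1.650)² = 45.3341006989²
eq2: (x − 39.796)² + (y − 30.962)² = 82.7505136611²
eq3: (x − 0.434)² + (y − 30.690)² = 44.5802359044²
eq2−eq1, eq2−eq3 (x²,y² cancel):
  -76.364·x − 58.624·y = 2255.427261
  -78.724·x − 0.544·y = 3259.947474
det = -76.364·-0.544 − -58.624·-78.724 = -4573.573760
x = (2255.427261·-0.544 − -58.624·3259.947474) / -4573.573760 = -41.517688
y = (-76.364·3259.947474 − 2255.427261·-78.724) / -4573.573760 = 15.608445
|P − Q| = √((-41.517688 − 17.253)² + (15.608445 − 35.900)²) = 62.175083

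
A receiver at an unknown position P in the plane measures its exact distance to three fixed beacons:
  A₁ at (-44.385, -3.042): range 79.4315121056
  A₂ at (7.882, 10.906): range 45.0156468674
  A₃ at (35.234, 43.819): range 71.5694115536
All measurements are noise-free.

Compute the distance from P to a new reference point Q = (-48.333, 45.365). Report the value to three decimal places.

eq1: (x + 44.385)² + (y + 3.042)² = 79.4315121056²
eq2: (x − 7.882)² + (y − 10.906)² = 45.0156468674²
eq3: (x − 35.234)² + (y − 43.819)² = 71.5694115536²
eq3−eq1, eq3−eq2 (x²,y² cancel):
  -159.238·x − 93.722·y = -2369.441973
  -54.704·x − 65.826·y = 115.299450
det = -159.238·-65.826 − -93.722·-54.704 = 5355.032300
x = (-2369.441973·-65.826 − -93.722·115.299450) / 5355.032300 = 31.143973
y = (-159.238·115.299450 − -2369.441973·-54.704) / 5355.032300 = -27.633448
|P − Q| = √((31.143973 − -48.333)² + (-27.633448 − 45.365)²) = 107.913682

107.914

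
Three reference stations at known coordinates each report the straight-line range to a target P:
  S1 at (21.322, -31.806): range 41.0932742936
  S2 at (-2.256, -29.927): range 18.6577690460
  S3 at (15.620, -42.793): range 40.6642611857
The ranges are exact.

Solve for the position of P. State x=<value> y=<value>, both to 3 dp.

x=-18.025 y=-19.955

eq1: (x − 21.322)² + (y + 31.806)² = 41.0932742936²
eq2: (x + 2.256)² + (y + 29.927)² = 18.6577690460²
eq3: (x − 15.620)² + (y + 42.793)² = 40.6642611857²
eq2−eq1, eq2−eq3 (x²,y² cancel):
  47.156·x − 3.758·y = -775.010391
  35.752·x − 25.732·y = -130.959408
det = 47.156·-25.732 − -3.758·35.752 = -1079.062176
x = (-775.010391·-25.732 − -3.758·-130.959408) / -1079.062176 = -18.025302
y = (47.156·-130.959408 − -775.010391·35.752) / -1079.062176 = -19.954967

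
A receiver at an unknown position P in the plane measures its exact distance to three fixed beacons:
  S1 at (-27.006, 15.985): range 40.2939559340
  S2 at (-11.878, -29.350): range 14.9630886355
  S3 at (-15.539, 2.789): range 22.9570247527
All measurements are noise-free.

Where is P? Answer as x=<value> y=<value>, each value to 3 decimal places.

x=-3.652 y=-16.851

eq1: (x + 27.006)² + (y − 15.985)² = 40.2939559340²
eq2: (x + 11.878)² + (y + 29.350)² = 14.9630886355²
eq3: (x + 15.539)² + (y − 2.789)² = 22.9570247527²
eq1−eq3, eq1−eq2 (x²,y² cancel):
  22.934·x − 26.392·y = 360.972680
  30.256·x − 90.670·y = 1417.373986
det = 22.934·-90.670 − -26.392·30.256 = -1280.909428
x = (360.972680·-90.670 − -26.392·1417.373986) / -1280.909428 = -3.652047
y = (22.934·1417.373986 − 360.972680·30.256) / -1280.909428 = -16.850891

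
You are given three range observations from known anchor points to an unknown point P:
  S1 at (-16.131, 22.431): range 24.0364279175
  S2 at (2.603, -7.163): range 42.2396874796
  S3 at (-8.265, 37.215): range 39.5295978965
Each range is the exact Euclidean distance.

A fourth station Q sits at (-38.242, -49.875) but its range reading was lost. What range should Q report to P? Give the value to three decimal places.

59.238

eq1: (x + 16.131)² + (y − 22.431)² = 24.0364279175²
eq2: (x − 2.603)² + (y + 7.163)² = 42.2396874796²
eq3: (x + 8.265)² + (y − 37.215)² = 39.5295978965²
eq2−eq1, eq2−eq3 (x²,y² cancel):
  -37.468·x + 59.188·y = 1911.716075
  -21.736·x + 88.756·y = 1616.784361
det = -37.468·88.756 − 59.188·-21.736 = -2038.999440
x = (1911.716075·88.756 − 59.188·1616.784361) / -2038.999440 = -36.283502
y = (-37.468·1616.784361 − 1911.716075·-21.736) / -2038.999440 = 9.330368
|P − Q| = √((-36.283502 − -38.242)² + (9.330368 − -49.875)²) = 59.237753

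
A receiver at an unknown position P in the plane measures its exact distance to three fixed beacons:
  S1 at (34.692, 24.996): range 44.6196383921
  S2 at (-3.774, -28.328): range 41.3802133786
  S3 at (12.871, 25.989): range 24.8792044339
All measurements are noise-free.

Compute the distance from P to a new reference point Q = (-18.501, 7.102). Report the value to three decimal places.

11.750

eq1: (x − 34.692)² + (y − 24.996)² = 44.6196383921²
eq2: (x + 3.774)² + (y + 28.328)² = 41.3802133786²
eq3: (x − 12.871)² + (y − 25.989)² = 24.8792044339²
eq3−eq2, eq3−eq1 (x²,y² cancel):
  -33.290·x − 108.634·y = -1117.719348
  43.642·x − 1.986·y = -384.693199
det = -33.290·-1.986 − -108.634·43.642 = 4807.118968
x = (-1117.719348·-1.986 − -108.634·-384.693199) / 4807.118968 = -8.231744
y = (-33.290·-384.693199 − -1117.719348·43.642) / 4807.118968 = 12.811404
|P − Q| = √((-8.231744 − -18.501)² + (12.811404 − 7.102)²) = 11.749678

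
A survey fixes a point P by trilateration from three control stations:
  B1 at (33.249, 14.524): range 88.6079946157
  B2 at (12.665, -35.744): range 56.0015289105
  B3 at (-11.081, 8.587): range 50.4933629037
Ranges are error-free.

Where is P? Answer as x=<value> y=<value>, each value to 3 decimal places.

x=-43.087 y=-30.467

eq1: (x − 33.249)² + (y − 14.524)² = 88.6079946157²
eq2: (x − 12.665)² + (y + 35.744)² = 56.0015289105²
eq3: (x + 11.081)² + (y − 8.587)² = 50.4933629037²
eq1−eq3, eq1−eq2 (x²,y² cancel):
  -88.660·x − 11.874·y = 4181.879565
  -41.168·x − 100.536·y = 4836.798653
det = -88.660·-100.536 − -11.874·-41.168 = 8424.692928
x = (4181.879565·-100.536 − -11.874·4836.798653) / 8424.692928 = -43.087303
y = (-88.660·4836.798653 − 4181.879565·-41.168) / 8424.692928 = -30.466505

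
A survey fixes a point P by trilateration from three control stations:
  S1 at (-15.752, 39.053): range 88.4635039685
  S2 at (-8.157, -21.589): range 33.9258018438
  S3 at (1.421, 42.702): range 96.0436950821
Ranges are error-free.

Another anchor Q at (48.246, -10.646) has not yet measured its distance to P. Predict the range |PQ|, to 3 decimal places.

eq1: (x + 15.752)² + (y − 39.053)² = 88.4635039685²
eq2: (x + 8.157)² + (y + 21.589)² = 33.9258018438²
eq3: (x − 1.421)² + (y − 42.702)² = 96.0436950821²
eq3−eq2, eq3−eq1 (x²,y² cancel):
  -19.156·x − 128.582·y = 6780.572859
  -34.346·x − 7.298·y = 1346.382099
det = -19.156·-7.298 − -128.582·-34.346 = -4276.476884
x = (6780.572859·-7.298 − -128.582·1346.382099) / -4276.476884 = -28.910686
y = (-19.156·1346.382099 − 6780.572859·-34.346) / -4276.476884 = -48.426372
|P − Q| = √((-28.910686 − 48.246)² + (-48.426372 − -10.646)²) = 85.909899

85.910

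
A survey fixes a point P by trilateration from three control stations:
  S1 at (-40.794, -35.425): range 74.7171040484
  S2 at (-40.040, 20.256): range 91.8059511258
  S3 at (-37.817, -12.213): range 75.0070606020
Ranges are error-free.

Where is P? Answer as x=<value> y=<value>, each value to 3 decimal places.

x=33.912 y=-34.145

eq1: (x + 40.794)² + (y + 35.425)² = 74.7171040484²
eq2: (x + 40.040)² + (y − 20.256)² = 91.8059511258²
eq3: (x + 37.817)² + (y + 12.213)² = 75.0070606020²
eq3−eq2, eq3−eq1 (x²,y² cancel):
  -4.446·x + 64.938·y = -2368.049244
  -5.954·x − 46.424·y = 1383.211706
det = -4.446·-46.424 − 64.938·-5.954 = 593.041956
x = (-2368.049244·-46.424 − 64.938·1383.211706) / 593.041956 = 33.912131
y = (-4.446·1383.211706 − -2368.049244·-5.954) / 593.041956 = -34.144506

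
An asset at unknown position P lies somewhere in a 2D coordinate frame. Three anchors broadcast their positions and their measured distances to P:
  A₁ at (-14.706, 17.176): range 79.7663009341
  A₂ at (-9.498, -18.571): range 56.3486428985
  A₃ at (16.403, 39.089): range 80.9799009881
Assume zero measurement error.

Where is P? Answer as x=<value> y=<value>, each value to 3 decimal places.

x=43.699 y=-37.152

eq1: (x + 14.706)² + (y − 17.176)² = 79.7663009341²
eq2: (x + 9.498)² + (y + 18.571)² = 56.3486428985²
eq3: (x − 16.403)² + (y − 39.089)² = 80.9799009881²
eq1−eq2, eq1−eq3 (x²,y² cancel):
  10.416·x − 71.494·y = 3111.305841
  62.218·x + 43.826·y = 1090.645319
det = 10.416·43.826 − -71.494·62.218 = 4904.705308
x = (3111.305841·43.826 − -71.494·1090.645319) / 4904.705308 = 43.698994
y = (10.416·1090.645319 − 3111.305841·62.218) / 4904.705308 = -37.151889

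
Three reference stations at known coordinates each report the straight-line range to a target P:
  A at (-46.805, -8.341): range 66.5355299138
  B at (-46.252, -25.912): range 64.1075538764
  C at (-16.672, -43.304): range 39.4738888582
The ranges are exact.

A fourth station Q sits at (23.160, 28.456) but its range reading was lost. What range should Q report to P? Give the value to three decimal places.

52.853

eq1: (x + 46.805)² + (y + 8.341)² = 66.5355299138²
eq2: (x + 46.252)² + (y + 25.912)² = 64.1075538764²
eq3: (x + 16.672)² + (y + 43.304)² = 39.4738888582²
eq2−eq3, eq2−eq1 (x²,y² cancel):
  59.160·x − 34.784·y = 1894.103314
  -1.106·x + 35.142·y = -867.597219
det = 59.160·35.142 − -34.784·-1.106 = 2040.529616
x = (1894.103314·35.142 − -34.784·-867.597219) / 2040.529616 = 17.830703
y = (59.160·-867.597219 − 1894.103314·-1.106) / 2040.529616 = -24.127154
|P − Q| = √((17.830703 − 23.160)² + (-24.127154 − 28.456)²) = 52.852526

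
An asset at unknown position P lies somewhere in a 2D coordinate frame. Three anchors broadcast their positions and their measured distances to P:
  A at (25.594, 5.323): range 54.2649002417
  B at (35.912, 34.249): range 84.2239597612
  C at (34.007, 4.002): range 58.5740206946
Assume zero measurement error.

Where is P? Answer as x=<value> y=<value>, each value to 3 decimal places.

eq1: (x − 25.594)² + (y − 5.323)² = 54.2649002417²
eq2: (x − 35.912)² + (y − 34.249)² = 84.2239597612²
eq3: (x − 34.007)² + (y − 4.002)² = 58.5740206946²
eq2−eq1, eq2−eq3 (x²,y² cancel):
  -20.636·x − 57.852·y = 2369.717420
  -3.810·x − 60.494·y = 2372.585806
det = -20.636·-60.494 − -57.852·-3.810 = 1027.938064
x = (2369.717420·-60.494 − -57.852·2372.585806) / 1027.938064 = -5.929201
y = (-20.636·2372.585806 − 2369.717420·-3.810) / 1027.938064 = -38.846754

x=-5.929 y=-38.847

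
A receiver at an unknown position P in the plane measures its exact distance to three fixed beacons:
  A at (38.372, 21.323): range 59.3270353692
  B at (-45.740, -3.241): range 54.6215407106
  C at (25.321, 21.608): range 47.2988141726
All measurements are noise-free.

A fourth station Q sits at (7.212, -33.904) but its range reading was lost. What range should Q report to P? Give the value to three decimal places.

80.660

eq1: (x − 38.372)² + (y − 21.323)² = 59.3270353692²
eq2: (x + 45.740)² + (y + 3.241)² = 54.6215407106²
eq3: (x − 25.321)² + (y − 21.608)² = 47.2988141726²
eq1−eq3, eq1−eq2 (x²,y² cancel):
  -26.102·x + 0.570·y = 463.497296
  -168.224·x − 49.128·y = 711.755384
det = -26.102·-49.128 − 0.570·-168.224 = 1378.226736
x = (463.497296·-49.128 − 0.570·711.755384) / 1378.226736 = -16.816098
y = (-26.102·711.755384 − 463.497296·-168.224) / 1378.226736 = 43.093875
|P − Q| = √((-16.816098 − 7.212)² + (43.093875 − -33.904)²) = 80.659917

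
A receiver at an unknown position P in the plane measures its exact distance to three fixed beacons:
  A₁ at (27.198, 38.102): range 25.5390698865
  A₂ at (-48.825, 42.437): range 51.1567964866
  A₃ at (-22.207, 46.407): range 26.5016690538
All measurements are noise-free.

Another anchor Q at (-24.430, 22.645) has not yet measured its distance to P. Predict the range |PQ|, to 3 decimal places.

eq1: (x − 27.198)² + (y − 38.102)² = 25.5390698865²
eq2: (x + 48.825)² + (y − 42.437)² = 51.1567964866²
eq3: (x + 22.207)² + (y − 46.407)² = 26.5016690538²
eq2−eq1, eq2−eq3 (x²,y² cancel):
  152.046·x − 8.670·y = -28.512250
  53.236·x + 7.940·y = 376.660268
det = 152.046·7.940 − -8.670·53.236 = 1668.801360
x = (-28.512250·7.940 − -8.670·376.660268) / 1668.801360 = 1.821222
y = (152.046·376.660268 − -28.512250·53.236) / 1668.801360 = 35.227419
|P − Q| = √((1.821222 − -24.430)² + (35.227419 − 22.645)²) = 29.110890

29.111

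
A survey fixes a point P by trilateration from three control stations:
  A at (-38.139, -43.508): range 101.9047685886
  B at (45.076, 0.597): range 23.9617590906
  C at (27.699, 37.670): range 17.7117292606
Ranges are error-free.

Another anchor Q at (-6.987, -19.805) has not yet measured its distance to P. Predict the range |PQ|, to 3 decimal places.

eq1: (x + 38.139)² + (y + 43.508)² = 101.9047685886²
eq2: (x − 45.076)² + (y − 0.597)² = 23.9617590906²
eq3: (x − 27.699)² + (y − 37.670)² = 17.7117292606²
eq3−eq1, eq3−eq2 (x²,y² cancel):
  -131.676·x − 162.356·y = -8909.610624
  34.754·x − 74.146·y = -414.521861
det = -131.676·-74.146 − -162.356·34.754 = 15405.769120
x = (-8909.610624·-74.146 − -162.356·-414.521861) / 15405.769120 = 38.512318
y = (-131.676·-414.521861 − -8909.610624·34.754) / 15405.769120 = 23.642259
|P − Q| = √((38.512318 − -6.987)² + (23.642259 − -19.805)²) = 62.911464

62.911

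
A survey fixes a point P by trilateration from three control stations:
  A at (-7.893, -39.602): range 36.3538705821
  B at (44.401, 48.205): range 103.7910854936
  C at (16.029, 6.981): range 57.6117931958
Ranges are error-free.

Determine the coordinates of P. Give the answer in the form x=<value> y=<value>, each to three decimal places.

x=-36.359 y=-16.990

eq1: (x + 7.893)² + (y + 39.602)² = 36.3538705821²
eq2: (x − 44.401)² + (y − 48.205)² = 103.7910854936²
eq3: (x − 16.029)² + (y − 6.981)² = 57.6117931958²
eq2−eq1, eq2−eq3 (x²,y² cancel):
  -104.588·x − 175.614·y = 6786.432549
  -56.744·x − 82.448·y = 3463.963089
det = -104.588·-82.448 − -175.614·-56.744 = -1341.969392
x = (6786.432549·-82.448 − -175.614·3463.963089) / -1341.969392 = -36.358969
y = (-104.588·3463.963089 − 6786.432549·-56.744) / -1341.969392 = -16.990221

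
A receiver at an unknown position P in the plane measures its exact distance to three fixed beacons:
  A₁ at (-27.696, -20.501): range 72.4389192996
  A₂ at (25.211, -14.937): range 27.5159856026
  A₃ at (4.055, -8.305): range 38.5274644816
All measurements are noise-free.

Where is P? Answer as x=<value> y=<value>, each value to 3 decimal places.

x=38.358 y=9.235

eq1: (x + 27.696)² + (y + 20.501)² = 72.4389192996²
eq2: (x − 25.211)² + (y + 14.937)² = 27.5159856026²
eq3: (x − 4.055)² + (y + 8.305)² = 38.5274644816²
eq1−eq2, eq1−eq3 (x²,y² cancel):
  105.814·x + 11.128·y = 4161.616639
  63.502·x + 24.392·y = 2661.088143
det = 105.814·24.392 − 11.128·63.502 = 1874.364832
x = (4161.616639·24.392 − 11.128·2661.088143) / 1874.364832 = 38.358362
y = (105.814·2661.088143 − 4161.616639·63.502) / 1874.364832 = 9.234809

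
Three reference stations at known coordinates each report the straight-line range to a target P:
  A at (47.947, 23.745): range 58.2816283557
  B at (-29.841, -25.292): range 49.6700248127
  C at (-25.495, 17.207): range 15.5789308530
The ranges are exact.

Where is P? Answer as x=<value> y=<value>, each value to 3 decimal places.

eq1: (x − 47.947)² + (y − 23.745)² = 58.2816283557²
eq2: (x + 29.841)² + (y + 25.292)² = 49.6700248127²
eq3: (x + 25.495)² + (y − 17.207)² = 15.5789308530²
eq1−eq3, eq1−eq2 (x²,y² cancel):
  -146.884·x − 13.076·y = 1237.381157
  -155.576·x − 98.074·y = -402.932450
det = -146.884·-98.074 − -13.076·-155.576 = 12371.189640
x = (1237.381157·-98.074 − -13.076·-402.932450) / 12371.189640 = -10.235367
y = (-146.884·-402.932450 − 1237.381157·-155.576) / 12371.189640 = 20.344942

x=-10.235 y=20.345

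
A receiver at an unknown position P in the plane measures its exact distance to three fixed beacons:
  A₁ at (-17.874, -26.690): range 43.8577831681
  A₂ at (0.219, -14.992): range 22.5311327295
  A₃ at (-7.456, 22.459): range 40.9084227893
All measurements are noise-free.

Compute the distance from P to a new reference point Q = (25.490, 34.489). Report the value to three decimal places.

41.461

eq1: (x + 17.874)² + (y + 26.690)² = 43.8577831681²
eq2: (x − 0.219)² + (y + 14.992)² = 22.5311327295²
eq3: (x + 7.456)² + (y − 22.459)² = 40.9084227893²
eq2−eq1, eq2−eq3 (x²,y² cancel):
  -36.186·x − 23.396·y = -608.825251
  -15.350·x + 74.902·y = -830.656521
det = -36.186·74.902 − -23.396·-15.350 = -3069.532372
x = (-608.825251·74.902 − -23.396·-830.656521) / -3069.532372 = 21.187680
y = (-36.186·-830.656521 − -608.825251·-15.350) / -3069.532372 = -6.747826
|P − Q| = √((21.187680 − 25.490)² + (-6.747826 − 34.489)²) = 41.460653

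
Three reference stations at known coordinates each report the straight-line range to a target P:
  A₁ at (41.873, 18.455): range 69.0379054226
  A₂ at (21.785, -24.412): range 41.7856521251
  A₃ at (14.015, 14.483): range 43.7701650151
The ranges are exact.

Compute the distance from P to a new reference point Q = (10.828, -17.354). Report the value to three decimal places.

eq1: (x − 41.873)² + (y − 18.455)² = 69.0379054226²
eq2: (x − 21.785)² + (y + 24.412)² = 41.7856521251²
eq3: (x − 14.015)² + (y − 14.483)² = 43.7701650151²
eq3−eq2, eq3−eq1 (x²,y² cancel):
  15.540·x − 77.790·y = 834.141077
  55.716·x + 7.944·y = -1162.647400
det = 15.540·7.944 − -77.790·55.716 = 4457.597400
x = (834.141077·7.944 − -77.790·-1162.647400) / 4457.597400 = -18.802937
y = (15.540·-1162.647400 − 834.141077·55.716) / 4457.597400 = -14.479223
|P − Q| = √((-18.802937 − 10.828)² + (-14.479223 − -17.354)²) = 29.770065

29.770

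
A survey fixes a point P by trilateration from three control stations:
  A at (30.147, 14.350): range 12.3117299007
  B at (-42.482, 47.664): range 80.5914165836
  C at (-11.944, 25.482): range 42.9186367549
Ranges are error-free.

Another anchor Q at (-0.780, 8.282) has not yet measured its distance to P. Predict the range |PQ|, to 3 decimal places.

eq1: (x − 30.147)² + (y − 14.350)² = 12.3117299007²
eq2: (x + 42.482)² + (y − 47.664)² = 80.5914165836²
eq3: (x + 11.944)² + (y − 25.482)² = 42.9186367549²
eq1−eq2, eq1−eq3 (x²,y² cancel):
  -145.258·x + 66.628·y = -3381.584623
  -84.182·x + 22.264·y = -2013.203337
det = -145.258·22.264 − 66.628·-84.182 = 2374.854184
x = (-3381.584623·22.264 − 66.628·-2013.203337) / 2374.854184 = 24.779674
y = (-145.258·-2013.203337 − -3381.584623·-84.182) / 2374.854184 = 3.269815
|P − Q| = √((24.779674 − -0.780)² + (3.269815 − 8.282)²) = 26.046476

26.046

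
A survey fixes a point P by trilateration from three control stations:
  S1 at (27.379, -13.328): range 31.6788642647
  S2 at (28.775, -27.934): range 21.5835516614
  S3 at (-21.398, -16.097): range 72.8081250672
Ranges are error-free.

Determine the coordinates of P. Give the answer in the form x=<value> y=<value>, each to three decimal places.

eq1: (x − 27.379)² + (y + 13.328)² = 31.6788642647²
eq2: (x − 28.775)² + (y + 27.934)² = 21.5835516614²
eq3: (x + 21.398)² + (y + 16.097)² = 72.8081250672²
eq2−eq3, eq2−eq1 (x²,y² cancel):
  -100.346·x + 23.674·y = -5726.494541
  -2.792·x + 29.212·y = -1218.764495
det = -100.346·29.212 − 23.674·-2.792 = -2865.209544
x = (-5726.494541·29.212 − 23.674·-1218.764495) / -2865.209544 = 48.313858
y = (-100.346·-1218.764495 − -5726.494541·-2.792) / -2865.209544 = -37.103663

x=48.314 y=-37.104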